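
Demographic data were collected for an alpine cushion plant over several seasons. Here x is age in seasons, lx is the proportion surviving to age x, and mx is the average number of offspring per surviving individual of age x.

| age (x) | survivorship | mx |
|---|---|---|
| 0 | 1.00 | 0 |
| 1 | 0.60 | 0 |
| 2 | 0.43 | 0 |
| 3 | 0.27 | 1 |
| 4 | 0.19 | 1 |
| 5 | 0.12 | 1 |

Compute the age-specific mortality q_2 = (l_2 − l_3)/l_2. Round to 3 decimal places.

0.372

q_2 = (l_2 − l_3) / l_2 = (0.43 − 0.27) / 0.43
     = 0.16 / 0.43 = 0.372093… → 0.372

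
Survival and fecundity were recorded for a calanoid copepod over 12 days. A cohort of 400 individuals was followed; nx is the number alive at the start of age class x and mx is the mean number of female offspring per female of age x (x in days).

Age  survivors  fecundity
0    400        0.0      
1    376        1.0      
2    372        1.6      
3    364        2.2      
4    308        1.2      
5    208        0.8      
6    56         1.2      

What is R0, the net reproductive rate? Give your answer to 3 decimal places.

lx = nx/n0 = nx/400: 1, 0.94, 0.93, 0.91, 0.77, 0.52, 0.14
lx·mx by age: 0, 0.94, 1.488, 2.002, 0.924, 0.416, 0.168
R0 = Σ lx·mx = 5.938 → 5.938

5.938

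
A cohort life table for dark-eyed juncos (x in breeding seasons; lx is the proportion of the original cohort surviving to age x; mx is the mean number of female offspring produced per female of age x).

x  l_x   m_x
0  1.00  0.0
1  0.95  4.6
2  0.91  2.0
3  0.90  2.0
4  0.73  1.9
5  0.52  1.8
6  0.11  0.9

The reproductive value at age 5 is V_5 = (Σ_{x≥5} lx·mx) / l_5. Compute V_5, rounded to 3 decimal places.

lx·mx for x ≥ 5: 0.936, 0.099 → sum = 1.035
V_5 = 1.035 / l_5 = 1.035 / 0.52 = 1.990385… → 1.990

1.990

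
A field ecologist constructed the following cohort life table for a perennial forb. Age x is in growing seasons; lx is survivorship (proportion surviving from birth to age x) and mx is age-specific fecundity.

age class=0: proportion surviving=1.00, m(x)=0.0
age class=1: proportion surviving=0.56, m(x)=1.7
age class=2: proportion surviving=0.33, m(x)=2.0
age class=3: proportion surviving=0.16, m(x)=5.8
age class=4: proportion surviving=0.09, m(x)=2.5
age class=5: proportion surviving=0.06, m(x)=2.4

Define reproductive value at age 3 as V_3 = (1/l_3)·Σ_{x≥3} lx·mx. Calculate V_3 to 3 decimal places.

lx·mx for x ≥ 3: 0.928, 0.225, 0.144 → sum = 1.297
V_3 = 1.297 / l_3 = 1.297 / 0.16 = 8.10625 → 8.106

8.106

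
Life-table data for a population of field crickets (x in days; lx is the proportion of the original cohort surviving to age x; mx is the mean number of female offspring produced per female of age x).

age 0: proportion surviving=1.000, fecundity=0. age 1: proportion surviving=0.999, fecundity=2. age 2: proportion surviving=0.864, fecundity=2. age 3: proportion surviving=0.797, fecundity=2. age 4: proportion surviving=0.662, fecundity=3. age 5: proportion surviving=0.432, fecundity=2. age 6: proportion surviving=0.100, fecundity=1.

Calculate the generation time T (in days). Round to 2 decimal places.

2.79

lx·mx: 0, 1.998, 1.728, 1.594, 1.986, 0.864, 0.1 → R0 = 8.27
x·lx·mx: 0, 1.998, 3.456, 4.782, 7.944, 4.32, 0.6 → Σ = 23.1
T = 23.1 / 8.27 = 2.793229… → 2.79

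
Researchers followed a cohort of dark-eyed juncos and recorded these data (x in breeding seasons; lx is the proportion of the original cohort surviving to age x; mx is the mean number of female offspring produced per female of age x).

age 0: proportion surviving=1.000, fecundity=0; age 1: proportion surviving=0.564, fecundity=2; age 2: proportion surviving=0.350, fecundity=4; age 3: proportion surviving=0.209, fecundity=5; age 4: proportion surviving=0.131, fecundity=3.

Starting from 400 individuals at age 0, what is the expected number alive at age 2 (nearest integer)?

140

Expected survivors = N0 · l_2 = 400 × 0.350 = 140 → 140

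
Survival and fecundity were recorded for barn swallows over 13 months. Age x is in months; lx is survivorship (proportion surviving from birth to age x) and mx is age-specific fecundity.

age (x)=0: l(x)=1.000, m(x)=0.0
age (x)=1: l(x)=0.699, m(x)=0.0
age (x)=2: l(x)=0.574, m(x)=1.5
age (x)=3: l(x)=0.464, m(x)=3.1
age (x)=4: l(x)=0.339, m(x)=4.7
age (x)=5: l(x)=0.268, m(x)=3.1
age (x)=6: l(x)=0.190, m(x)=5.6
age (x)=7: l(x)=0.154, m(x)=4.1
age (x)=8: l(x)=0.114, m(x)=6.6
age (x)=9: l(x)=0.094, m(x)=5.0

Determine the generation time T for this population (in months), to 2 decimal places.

lx·mx: 0, 0, 0.861, 1.4384, 1.5933, 0.8308, 1.064, 0.6314, 0.7524, 0.47 → R0 = 7.6413
x·lx·mx: 0, 0, 1.722, 4.3152, 6.3732, 4.154, 6.384, 4.4198, 6.0192, 4.23 → Σ = 37.6174
T = 37.6174 / 7.6413 = 4.922906… → 4.92

4.92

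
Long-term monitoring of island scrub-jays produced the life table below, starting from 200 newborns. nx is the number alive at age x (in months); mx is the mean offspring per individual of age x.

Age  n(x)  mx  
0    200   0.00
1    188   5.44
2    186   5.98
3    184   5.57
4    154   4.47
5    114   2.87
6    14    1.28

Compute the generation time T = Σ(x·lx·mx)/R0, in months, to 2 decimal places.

2.58

lx = nx/n0 = nx/200: 1, 0.94, 0.93, 0.92, 0.77, 0.57, 0.07
lx·mx: 0, 5.1136, 5.5614, 5.1244, 3.4419, 1.6359, 0.0896 → R0 = 20.9668
x·lx·mx: 0, 5.1136, 11.1228, 15.3732, 13.7676, 8.1795, 0.5376 → Σ = 54.0943
T = 54.0943 / 20.9668 = 2.579998… → 2.58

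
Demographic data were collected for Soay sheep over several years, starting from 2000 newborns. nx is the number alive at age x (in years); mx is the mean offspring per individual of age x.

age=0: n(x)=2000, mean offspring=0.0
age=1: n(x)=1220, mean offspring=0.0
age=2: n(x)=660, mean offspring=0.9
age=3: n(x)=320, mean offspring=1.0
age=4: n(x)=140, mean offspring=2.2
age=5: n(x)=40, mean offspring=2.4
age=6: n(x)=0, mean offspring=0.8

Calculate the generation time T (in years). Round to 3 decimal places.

2.929

lx = nx/n0 = nx/2000: 1, 0.61, 0.33, 0.16, 0.07, 0.02, 0
lx·mx: 0, 0, 0.297, 0.16, 0.154, 0.048, 0 → R0 = 0.659
x·lx·mx: 0, 0, 0.594, 0.48, 0.616, 0.24, 0 → Σ = 1.93
T = 1.93 / 0.659 = 2.92868… → 2.929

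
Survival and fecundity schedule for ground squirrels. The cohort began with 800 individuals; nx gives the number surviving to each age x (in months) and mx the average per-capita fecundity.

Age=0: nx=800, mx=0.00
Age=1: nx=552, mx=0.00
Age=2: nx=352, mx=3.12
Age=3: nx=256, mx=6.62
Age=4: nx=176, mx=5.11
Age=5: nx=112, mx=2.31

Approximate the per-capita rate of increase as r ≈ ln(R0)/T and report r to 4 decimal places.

lx = nx/n0 = nx/800: 1, 0.69, 0.44, 0.32, 0.22, 0.14
R0 = Σ lx·mx = 0 + 0 + 1.3728 + 2.1184 + 1.1242 + 0.3234 = 4.9388
Σ x·lx·mx = 15.2146; T = 15.2146/4.9388 = 3.08063…
r ≈ ln(R0)/T = ln(4.9388)/3.08063… = 0.518441… → 0.5184

0.5184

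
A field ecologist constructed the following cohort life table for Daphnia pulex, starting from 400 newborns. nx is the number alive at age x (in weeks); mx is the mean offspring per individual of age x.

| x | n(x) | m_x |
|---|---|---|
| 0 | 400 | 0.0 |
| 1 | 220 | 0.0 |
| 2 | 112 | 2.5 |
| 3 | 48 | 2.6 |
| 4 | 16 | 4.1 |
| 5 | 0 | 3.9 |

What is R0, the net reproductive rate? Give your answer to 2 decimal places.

1.18

lx = nx/n0 = nx/400: 1, 0.55, 0.28, 0.12, 0.04, 0
lx·mx by age: 0, 0, 0.7, 0.312, 0.164, 0
R0 = Σ lx·mx = 1.176 → 1.18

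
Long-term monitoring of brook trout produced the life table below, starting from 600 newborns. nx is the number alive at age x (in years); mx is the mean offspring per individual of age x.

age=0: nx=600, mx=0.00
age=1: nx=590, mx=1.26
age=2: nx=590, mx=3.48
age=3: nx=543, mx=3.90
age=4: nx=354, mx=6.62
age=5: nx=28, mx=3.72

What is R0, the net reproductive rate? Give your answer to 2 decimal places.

lx = nx/n0 = nx/600: 1, 0.98333…, 0.98333…, 0.905, 0.59, 0.04667…
lx·mx by age: 0, 1.239…, 3.422…, 3.5295, 3.9058, 0.1736…
R0 = Σ lx·mx = 12.2699… → 12.27

12.27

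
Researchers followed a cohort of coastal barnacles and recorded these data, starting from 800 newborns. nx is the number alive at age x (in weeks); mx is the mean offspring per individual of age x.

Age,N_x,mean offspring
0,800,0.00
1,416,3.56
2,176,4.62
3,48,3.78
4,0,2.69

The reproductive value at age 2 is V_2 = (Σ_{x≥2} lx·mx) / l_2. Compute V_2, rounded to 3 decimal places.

5.651

lx = nx/n0 = nx/800: 1, 0.52, 0.22, 0.06, 0
lx·mx for x ≥ 2: 1.0164, 0.2268, 0 → sum = 1.2432
V_2 = 1.2432 / l_2 = 1.2432 / 0.22 = 5.650909… → 5.651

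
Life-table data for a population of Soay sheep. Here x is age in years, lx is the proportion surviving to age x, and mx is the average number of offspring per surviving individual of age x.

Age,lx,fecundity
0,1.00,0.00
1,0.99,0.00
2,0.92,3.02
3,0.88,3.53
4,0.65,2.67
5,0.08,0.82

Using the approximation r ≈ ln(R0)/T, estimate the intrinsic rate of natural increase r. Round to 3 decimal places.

R0 = Σ lx·mx = 0 + 0 + 2.7784 + 3.1064 + 1.7355 + 0.0656 = 7.6859
Σ x·lx·mx = 22.146; T = 22.146/7.6859 = 2.88138…
r ≈ ln(R0)/T = ln(7.6859)/2.88138… = 0.70778… → 0.708

0.708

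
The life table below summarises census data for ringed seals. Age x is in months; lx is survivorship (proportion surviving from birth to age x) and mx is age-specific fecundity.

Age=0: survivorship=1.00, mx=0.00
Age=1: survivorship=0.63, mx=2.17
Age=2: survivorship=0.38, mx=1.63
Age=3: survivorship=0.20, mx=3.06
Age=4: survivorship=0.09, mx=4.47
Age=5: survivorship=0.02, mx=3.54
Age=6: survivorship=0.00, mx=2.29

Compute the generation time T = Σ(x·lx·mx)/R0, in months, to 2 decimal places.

2.09

lx·mx: 0, 1.3671, 0.6194, 0.612, 0.4023, 0.0708, 0 → R0 = 3.0716
x·lx·mx: 0, 1.3671, 1.2388, 1.836, 1.6092, 0.354, 0 → Σ = 6.4051
T = 6.4051 / 3.0716 = 2.085265… → 2.09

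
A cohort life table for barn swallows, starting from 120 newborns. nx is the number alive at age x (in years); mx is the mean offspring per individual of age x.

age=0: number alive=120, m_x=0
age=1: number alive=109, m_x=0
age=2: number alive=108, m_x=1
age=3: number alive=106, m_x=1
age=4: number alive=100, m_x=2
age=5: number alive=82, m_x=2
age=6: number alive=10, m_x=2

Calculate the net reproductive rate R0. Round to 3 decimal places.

lx = nx/n0 = nx/120: 1, 0.90833…, 0.9, 0.88333…, 0.83333…, 0.68333…, 0.08333…
lx·mx by age: 0, 0, 0.9, 0.883333…, 1.666667…, 1.366667…, 0.166667…
R0 = Σ lx·mx = 4.983333… → 4.983

4.983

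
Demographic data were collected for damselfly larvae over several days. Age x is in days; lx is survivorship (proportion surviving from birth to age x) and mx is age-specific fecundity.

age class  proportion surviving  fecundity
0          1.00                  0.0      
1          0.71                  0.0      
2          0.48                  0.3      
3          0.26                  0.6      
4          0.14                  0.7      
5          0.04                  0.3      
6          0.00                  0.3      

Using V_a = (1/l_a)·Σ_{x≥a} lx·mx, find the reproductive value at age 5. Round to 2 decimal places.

lx·mx for x ≥ 5: 0.012, 0 → sum = 0.012
V_5 = 0.012 / l_5 = 0.012 / 0.04 = 0.3 → 0.30

0.30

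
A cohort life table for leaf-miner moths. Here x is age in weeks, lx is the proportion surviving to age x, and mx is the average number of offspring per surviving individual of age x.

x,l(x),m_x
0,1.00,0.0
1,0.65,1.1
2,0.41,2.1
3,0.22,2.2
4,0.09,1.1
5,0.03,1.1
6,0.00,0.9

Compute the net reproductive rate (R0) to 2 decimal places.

2.19

lx·mx by age: 0, 0.715, 0.861, 0.484, 0.099, 0.033, 0
R0 = Σ lx·mx = 2.192 → 2.19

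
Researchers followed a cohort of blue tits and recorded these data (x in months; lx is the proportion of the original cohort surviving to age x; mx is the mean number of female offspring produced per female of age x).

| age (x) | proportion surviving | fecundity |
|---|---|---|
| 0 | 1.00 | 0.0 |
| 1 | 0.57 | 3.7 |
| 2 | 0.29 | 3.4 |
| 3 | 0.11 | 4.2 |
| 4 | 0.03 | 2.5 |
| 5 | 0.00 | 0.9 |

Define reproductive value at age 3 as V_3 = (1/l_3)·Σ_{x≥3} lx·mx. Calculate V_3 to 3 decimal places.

4.882

lx·mx for x ≥ 3: 0.462, 0.075, 0 → sum = 0.537
V_3 = 0.537 / l_3 = 0.537 / 0.11 = 4.881818… → 4.882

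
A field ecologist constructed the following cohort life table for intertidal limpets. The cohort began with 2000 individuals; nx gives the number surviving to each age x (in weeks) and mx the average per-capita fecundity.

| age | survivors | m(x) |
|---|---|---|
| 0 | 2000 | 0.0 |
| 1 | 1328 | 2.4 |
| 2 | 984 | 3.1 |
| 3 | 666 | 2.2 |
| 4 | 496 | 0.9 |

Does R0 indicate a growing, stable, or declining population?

lx = nx/n0 = nx/2000: 1, 0.664, 0.492, 0.333, 0.248
R0 = Σ lx·mx = 0 + 1.5936 + 1.5252 + 0.7326 + 0.2232 = 4.0746
R0 > 1, so the population is growing.

growing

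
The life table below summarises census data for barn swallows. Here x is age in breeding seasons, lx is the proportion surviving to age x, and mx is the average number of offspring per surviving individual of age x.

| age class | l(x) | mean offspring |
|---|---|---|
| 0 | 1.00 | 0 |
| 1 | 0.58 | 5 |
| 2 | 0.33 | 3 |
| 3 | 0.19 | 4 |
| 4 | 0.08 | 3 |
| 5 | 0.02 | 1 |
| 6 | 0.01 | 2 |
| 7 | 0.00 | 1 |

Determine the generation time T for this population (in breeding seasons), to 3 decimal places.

lx·mx: 0, 2.9, 0.99, 0.76, 0.24, 0.02, 0.02, 0 → R0 = 4.93
x·lx·mx: 0, 2.9, 1.98, 2.28, 0.96, 0.1, 0.12, 0 → Σ = 8.34
T = 8.34 / 4.93 = 1.691684… → 1.692

1.692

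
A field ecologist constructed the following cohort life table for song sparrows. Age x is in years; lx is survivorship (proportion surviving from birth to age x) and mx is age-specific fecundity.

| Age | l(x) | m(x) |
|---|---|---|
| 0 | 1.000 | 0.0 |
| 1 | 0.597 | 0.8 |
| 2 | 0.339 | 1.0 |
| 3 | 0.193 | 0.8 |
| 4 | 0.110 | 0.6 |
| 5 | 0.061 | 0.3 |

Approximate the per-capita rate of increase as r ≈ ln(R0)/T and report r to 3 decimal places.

0.029

R0 = Σ lx·mx = 0 + 0.4776 + 0.339 + 0.1544 + 0.066 + 0.0183 = 1.0553
Σ x·lx·mx = 1.9743; T = 1.9743/1.0553 = 1.87084…
r ≈ ln(R0)/T = ln(1.0553)/1.87084… = 0.02877… → 0.029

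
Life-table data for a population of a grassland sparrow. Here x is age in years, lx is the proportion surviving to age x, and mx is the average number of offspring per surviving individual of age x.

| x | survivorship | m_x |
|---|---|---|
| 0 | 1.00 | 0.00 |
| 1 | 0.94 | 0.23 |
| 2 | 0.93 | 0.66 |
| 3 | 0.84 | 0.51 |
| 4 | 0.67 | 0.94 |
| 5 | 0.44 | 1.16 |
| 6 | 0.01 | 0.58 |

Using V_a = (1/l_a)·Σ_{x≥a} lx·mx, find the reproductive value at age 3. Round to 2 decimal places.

lx·mx for x ≥ 3: 0.4284, 0.6298, 0.5104, 0.0058 → sum = 1.5744
V_3 = 1.5744 / l_3 = 1.5744 / 0.84 = 1.874286… → 1.87

1.87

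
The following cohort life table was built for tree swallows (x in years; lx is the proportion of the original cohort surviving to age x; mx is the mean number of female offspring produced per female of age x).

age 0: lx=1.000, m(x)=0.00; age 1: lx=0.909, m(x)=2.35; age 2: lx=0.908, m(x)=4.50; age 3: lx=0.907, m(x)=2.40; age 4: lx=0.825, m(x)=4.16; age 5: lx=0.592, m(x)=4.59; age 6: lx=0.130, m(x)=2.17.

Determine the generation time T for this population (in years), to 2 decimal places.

3.09

lx·mx: 0, 2.13615, 4.086, 2.1768, 3.432, 2.71728, 0.2821 → R0 = 14.83033
x·lx·mx: 0, 2.13615, 8.172, 6.5304, 13.728, 13.5864, 1.6926 → Σ = 45.84555
T = 45.84555 / 14.83033 = 3.091337… → 3.09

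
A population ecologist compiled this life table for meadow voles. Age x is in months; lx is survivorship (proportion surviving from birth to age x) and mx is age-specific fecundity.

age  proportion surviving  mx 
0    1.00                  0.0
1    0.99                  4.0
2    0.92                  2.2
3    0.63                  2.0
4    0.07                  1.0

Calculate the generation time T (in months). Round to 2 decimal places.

lx·mx: 0, 3.96, 2.024, 1.26, 0.07 → R0 = 7.314
x·lx·mx: 0, 3.96, 4.048, 3.78, 0.28 → Σ = 12.068
T = 12.068 / 7.314 = 1.649986… → 1.65

1.65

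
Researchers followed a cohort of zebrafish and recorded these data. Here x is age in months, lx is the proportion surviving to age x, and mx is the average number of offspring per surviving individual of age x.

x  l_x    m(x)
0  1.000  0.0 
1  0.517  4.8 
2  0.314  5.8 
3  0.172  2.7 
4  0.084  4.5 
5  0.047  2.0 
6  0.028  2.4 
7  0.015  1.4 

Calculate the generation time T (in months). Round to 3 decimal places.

1.886

lx·mx: 0, 2.4816, 1.8212, 0.4644, 0.378, 0.094, 0.0672, 0.021 → R0 = 5.3274
x·lx·mx: 0, 2.4816, 3.6424, 1.3932, 1.512, 0.47, 0.4032, 0.147 → Σ = 10.0494
T = 10.0494 / 5.3274 = 1.886361… → 1.886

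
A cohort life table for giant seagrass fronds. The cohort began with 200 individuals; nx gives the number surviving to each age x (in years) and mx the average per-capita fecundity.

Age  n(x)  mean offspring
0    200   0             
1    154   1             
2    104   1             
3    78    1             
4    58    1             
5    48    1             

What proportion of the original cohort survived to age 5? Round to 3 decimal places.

0.240

l_5 = n_5/n_0 = 48/200 = 0.24 → 0.240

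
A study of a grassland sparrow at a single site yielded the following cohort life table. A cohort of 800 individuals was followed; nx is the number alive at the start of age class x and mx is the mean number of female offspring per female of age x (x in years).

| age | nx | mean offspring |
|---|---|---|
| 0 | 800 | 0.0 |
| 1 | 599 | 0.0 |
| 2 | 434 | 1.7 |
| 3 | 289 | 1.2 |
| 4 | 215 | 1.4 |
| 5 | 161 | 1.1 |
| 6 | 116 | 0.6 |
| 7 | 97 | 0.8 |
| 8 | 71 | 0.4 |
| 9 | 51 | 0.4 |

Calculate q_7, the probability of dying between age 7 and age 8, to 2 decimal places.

0.27

lx = nx/n0 = nx/800: 1, 0.74875, 0.5425, 0.36125, 0.26875, 0.20125, 0.145, 0.12125, 0.08875, 0.06375
q_7 = (l_7 − l_8) / l_7 = (0.12125 − 0.08875) / 0.12125
     = 0.0325 / 0.12125 = 0.268041… → 0.27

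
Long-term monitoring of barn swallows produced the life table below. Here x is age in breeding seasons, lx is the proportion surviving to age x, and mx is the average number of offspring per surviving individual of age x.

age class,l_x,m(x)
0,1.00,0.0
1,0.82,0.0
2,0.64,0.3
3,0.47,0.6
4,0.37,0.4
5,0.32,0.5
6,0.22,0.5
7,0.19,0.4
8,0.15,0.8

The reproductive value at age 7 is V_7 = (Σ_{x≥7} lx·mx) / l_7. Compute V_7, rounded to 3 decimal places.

lx·mx for x ≥ 7: 0.076, 0.12 → sum = 0.196
V_7 = 0.196 / l_7 = 0.196 / 0.19 = 1.031579… → 1.032

1.032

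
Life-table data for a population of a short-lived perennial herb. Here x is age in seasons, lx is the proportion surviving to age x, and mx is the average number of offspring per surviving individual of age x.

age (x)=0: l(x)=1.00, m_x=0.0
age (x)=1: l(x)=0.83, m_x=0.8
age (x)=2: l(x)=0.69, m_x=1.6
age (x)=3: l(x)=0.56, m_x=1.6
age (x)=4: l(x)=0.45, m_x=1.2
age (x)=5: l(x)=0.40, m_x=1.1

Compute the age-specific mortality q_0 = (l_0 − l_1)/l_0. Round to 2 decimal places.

q_0 = (l_0 − l_1) / l_0 = (1 − 0.83) / 1
     = 0.17 / 1 = 0.17 → 0.17

0.17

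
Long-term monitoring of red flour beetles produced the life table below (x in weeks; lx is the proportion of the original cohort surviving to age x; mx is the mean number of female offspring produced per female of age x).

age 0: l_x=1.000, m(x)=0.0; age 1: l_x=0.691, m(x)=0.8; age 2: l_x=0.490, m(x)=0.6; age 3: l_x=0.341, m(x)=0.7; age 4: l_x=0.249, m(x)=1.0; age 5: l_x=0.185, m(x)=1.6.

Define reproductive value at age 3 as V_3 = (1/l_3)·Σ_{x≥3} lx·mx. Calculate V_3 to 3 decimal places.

lx·mx for x ≥ 3: 0.2387, 0.249, 0.296 → sum = 0.7837
V_3 = 0.7837 / l_3 = 0.7837 / 0.341 = 2.29824… → 2.298

2.298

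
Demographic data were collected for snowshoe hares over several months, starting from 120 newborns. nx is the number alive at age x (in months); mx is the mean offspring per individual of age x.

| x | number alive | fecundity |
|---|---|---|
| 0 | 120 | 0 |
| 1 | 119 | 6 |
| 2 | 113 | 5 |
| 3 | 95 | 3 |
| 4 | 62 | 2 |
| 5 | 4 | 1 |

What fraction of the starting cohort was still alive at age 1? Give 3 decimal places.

l_1 = n_1/n_0 = 119/120 = 0.991667… → 0.992

0.992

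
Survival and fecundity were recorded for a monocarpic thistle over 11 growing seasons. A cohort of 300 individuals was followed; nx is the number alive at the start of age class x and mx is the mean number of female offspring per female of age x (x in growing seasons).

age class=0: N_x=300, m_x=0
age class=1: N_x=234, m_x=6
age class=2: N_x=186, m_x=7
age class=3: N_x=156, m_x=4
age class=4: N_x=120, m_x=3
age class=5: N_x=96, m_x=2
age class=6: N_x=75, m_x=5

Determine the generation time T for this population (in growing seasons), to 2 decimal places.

lx = nx/n0 = nx/300: 1, 0.78, 0.62, 0.52, 0.4, 0.32, 0.25
lx·mx: 0, 4.68, 4.34, 2.08, 1.2, 0.64, 1.25 → R0 = 14.19
x·lx·mx: 0, 4.68, 8.68, 6.24, 4.8, 3.2, 7.5 → Σ = 35.1
T = 35.1 / 14.19 = 2.473573… → 2.47

2.47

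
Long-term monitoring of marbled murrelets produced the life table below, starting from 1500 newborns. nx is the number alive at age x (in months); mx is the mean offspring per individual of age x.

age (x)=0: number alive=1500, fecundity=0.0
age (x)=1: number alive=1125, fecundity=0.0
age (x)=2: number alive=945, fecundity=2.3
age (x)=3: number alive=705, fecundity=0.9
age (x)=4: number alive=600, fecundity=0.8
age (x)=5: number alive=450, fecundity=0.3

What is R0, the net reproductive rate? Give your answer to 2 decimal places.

lx = nx/n0 = nx/1500: 1, 0.75, 0.63, 0.47, 0.4, 0.3
lx·mx by age: 0, 0, 1.449, 0.423, 0.32, 0.09
R0 = Σ lx·mx = 2.282 → 2.28

2.28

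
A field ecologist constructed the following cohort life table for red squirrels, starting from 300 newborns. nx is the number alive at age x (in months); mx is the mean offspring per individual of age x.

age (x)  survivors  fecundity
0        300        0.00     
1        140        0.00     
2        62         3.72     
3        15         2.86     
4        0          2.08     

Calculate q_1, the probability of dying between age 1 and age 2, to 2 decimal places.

lx = nx/n0 = nx/300: 1, 0.46667…, 0.20667…, 0.05, 0
q_1 = (l_1 − l_2) / l_1 = (0.466667… − 0.206667…) / 0.466667…
     = 0.26… / 0.466667… = 0.557143… → 0.56

0.56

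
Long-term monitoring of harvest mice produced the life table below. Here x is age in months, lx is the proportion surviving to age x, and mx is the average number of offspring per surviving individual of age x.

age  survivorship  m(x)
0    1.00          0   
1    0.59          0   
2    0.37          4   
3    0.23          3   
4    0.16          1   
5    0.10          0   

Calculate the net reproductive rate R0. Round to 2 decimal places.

lx·mx by age: 0, 0, 1.48, 0.69, 0.16, 0
R0 = Σ lx·mx = 2.33 → 2.33

2.33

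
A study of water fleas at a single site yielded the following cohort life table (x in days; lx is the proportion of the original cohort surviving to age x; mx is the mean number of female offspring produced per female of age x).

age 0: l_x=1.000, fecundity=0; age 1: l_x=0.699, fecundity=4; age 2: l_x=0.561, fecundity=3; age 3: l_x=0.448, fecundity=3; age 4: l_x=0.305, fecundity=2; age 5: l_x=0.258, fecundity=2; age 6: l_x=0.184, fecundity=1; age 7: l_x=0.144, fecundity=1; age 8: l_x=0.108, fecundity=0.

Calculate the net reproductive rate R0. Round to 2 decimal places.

lx·mx by age: 0, 2.796, 1.683, 1.344, 0.61, 0.516, 0.184, 0.144, 0
R0 = Σ lx·mx = 7.277 → 7.28

7.28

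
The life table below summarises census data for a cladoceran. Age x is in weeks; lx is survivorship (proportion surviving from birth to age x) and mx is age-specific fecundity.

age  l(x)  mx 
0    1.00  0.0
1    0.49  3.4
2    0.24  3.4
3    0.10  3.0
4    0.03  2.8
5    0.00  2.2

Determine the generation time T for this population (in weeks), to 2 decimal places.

1.58

lx·mx: 0, 1.666, 0.816, 0.3, 0.084, 0 → R0 = 2.866
x·lx·mx: 0, 1.666, 1.632, 0.9, 0.336, 0 → Σ = 4.534
T = 4.534 / 2.866 = 1.581996… → 1.58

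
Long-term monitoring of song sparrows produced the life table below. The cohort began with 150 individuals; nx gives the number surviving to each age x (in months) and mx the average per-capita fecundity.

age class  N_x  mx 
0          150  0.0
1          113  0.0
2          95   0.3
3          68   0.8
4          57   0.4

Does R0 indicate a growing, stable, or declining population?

lx = nx/n0 = nx/150: 1, 0.75333…, 0.63333…, 0.45333…, 0.38
R0 = Σ lx·mx = 0 + 0 + 0.19… + 0.362667… + 0.152 = 0.704667…
R0 < 1, so the population is declining.

declining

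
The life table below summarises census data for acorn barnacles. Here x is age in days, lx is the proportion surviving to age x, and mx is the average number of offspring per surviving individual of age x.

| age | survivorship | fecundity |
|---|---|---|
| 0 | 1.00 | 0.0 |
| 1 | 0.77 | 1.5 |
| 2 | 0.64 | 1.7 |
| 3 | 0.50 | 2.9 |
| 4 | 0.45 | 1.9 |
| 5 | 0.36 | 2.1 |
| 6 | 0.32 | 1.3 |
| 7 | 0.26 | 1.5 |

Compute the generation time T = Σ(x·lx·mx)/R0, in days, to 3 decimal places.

3.291

lx·mx: 0, 1.155, 1.088, 1.45, 0.855, 0.756, 0.416, 0.39 → R0 = 6.11
x·lx·mx: 0, 1.155, 2.176, 4.35, 3.42, 3.78, 2.496, 2.73 → Σ = 20.107
T = 20.107 / 6.11 = 3.290835… → 3.291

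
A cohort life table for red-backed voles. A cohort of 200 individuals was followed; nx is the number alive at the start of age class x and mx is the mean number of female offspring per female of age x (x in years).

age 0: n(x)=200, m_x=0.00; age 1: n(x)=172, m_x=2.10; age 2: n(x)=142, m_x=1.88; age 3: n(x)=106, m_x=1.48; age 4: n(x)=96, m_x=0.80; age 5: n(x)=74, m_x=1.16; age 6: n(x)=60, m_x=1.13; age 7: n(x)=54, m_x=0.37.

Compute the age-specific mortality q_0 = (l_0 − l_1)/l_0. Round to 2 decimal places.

0.14

lx = nx/n0 = nx/200: 1, 0.86, 0.71, 0.53, 0.48, 0.37, 0.3, 0.27
q_0 = (l_0 − l_1) / l_0 = (1 − 0.86) / 1
     = 0.14 / 1 = 0.14 → 0.14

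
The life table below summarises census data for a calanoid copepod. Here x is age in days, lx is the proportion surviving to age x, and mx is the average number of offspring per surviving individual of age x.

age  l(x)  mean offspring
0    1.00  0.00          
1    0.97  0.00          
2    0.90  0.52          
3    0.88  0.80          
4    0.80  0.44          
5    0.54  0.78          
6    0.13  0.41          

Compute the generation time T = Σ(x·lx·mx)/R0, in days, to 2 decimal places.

lx·mx: 0, 0, 0.468, 0.704, 0.352, 0.4212, 0.0533 → R0 = 1.9985
x·lx·mx: 0, 0, 0.936, 2.112, 1.408, 2.106, 0.3198 → Σ = 6.8818
T = 6.8818 / 1.9985 = 3.443483… → 3.44

3.44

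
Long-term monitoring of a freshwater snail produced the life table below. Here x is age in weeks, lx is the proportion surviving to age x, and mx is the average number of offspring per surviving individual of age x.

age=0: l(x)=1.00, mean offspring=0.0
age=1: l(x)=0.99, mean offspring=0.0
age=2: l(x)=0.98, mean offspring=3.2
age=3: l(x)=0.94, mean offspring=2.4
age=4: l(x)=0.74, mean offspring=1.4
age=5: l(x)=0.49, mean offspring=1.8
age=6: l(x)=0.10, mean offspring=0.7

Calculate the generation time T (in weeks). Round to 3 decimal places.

lx·mx: 0, 0, 3.136, 2.256, 1.036, 0.882, 0.07 → R0 = 7.38
x·lx·mx: 0, 0, 6.272, 6.768, 4.144, 4.41, 0.42 → Σ = 22.014
T = 22.014 / 7.38 = 2.982927… → 2.983

2.983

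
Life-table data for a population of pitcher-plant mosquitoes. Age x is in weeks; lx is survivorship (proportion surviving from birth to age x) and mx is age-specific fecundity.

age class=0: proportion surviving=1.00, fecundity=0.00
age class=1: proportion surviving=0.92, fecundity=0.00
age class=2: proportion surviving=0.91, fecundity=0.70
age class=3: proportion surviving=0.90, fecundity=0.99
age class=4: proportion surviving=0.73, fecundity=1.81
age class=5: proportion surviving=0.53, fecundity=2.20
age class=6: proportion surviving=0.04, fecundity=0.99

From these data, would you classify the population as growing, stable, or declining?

R0 = Σ lx·mx = 0 + 0 + 0.637 + 0.891 + 1.3213 + 1.166 + 0.0396 = 4.0549
R0 > 1, so the population is growing.

growing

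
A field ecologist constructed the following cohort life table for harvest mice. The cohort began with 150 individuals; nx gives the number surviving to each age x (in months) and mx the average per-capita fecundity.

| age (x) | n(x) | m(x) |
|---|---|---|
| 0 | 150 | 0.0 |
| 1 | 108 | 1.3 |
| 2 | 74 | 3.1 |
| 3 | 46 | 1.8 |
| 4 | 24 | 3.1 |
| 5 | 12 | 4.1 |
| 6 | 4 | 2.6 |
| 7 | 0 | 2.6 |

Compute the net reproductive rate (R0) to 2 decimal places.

lx = nx/n0 = nx/150: 1, 0.72, 0.49333…, 0.30667…, 0.16, 0.08, 0.02667…, 0
lx·mx by age: 0, 0.936, 1.529333…, 0.552…, 0.496, 0.328, 0.069333…, 0
R0 = Σ lx·mx = 3.910667… → 3.91

3.91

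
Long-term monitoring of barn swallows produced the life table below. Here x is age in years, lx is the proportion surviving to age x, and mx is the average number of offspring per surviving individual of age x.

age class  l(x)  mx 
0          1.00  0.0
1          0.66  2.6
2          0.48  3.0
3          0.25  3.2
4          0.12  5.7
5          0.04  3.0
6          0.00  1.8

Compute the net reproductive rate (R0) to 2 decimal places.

4.76

lx·mx by age: 0, 1.716, 1.44, 0.8, 0.684, 0.12, 0
R0 = Σ lx·mx = 4.76 → 4.76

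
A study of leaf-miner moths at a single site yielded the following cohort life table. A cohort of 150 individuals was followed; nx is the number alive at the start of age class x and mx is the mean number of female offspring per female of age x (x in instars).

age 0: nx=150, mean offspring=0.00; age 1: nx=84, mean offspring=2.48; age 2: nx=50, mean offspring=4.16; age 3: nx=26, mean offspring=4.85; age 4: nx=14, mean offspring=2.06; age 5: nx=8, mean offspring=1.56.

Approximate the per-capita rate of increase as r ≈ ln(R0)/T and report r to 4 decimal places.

0.6720

lx = nx/n0 = nx/150: 1, 0.56, 0.33333…, 0.17333…, 0.09333…, 0.05333…
R0 = Σ lx·mx = 0 + 1.3888 + 1.38667… + 0.84067… + 0.19227… + 0.0832… = 3.8916…
Σ x·lx·mx = 7.8692…; T = 7.8692…/3.8916… = 2.0221…
r ≈ ln(R0)/T = ln(3.8916…)/2.0221… = 0.671985… → 0.6720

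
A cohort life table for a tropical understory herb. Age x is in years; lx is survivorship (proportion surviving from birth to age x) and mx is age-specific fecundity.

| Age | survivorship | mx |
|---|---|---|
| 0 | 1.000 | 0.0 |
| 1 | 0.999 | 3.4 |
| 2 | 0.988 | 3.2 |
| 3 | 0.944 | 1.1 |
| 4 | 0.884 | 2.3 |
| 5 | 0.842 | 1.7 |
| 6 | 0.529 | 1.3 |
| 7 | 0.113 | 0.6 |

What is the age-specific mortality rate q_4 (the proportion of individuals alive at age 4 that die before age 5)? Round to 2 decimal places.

q_4 = (l_4 − l_5) / l_4 = (0.884 − 0.842) / 0.884
     = 0.042 / 0.884 = 0.047511… → 0.05

0.05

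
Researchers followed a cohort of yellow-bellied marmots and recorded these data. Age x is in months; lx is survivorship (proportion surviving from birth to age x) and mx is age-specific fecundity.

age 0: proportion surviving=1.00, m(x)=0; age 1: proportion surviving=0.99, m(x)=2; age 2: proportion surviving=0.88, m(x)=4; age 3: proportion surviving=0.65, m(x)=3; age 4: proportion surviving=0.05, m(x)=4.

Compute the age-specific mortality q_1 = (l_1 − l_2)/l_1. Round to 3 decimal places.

0.111

q_1 = (l_1 − l_2) / l_1 = (0.99 − 0.88) / 0.99
     = 0.11 / 0.99 = 0.111111… → 0.111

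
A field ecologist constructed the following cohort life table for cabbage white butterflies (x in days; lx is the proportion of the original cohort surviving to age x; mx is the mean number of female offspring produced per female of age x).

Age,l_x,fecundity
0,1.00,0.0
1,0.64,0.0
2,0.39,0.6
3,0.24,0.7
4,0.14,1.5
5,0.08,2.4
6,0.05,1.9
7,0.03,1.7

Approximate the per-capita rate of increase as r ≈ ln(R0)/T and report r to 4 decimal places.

-0.0132

R0 = Σ lx·mx = 0 + 0 + 0.234 + 0.168 + 0.21 + 0.192 + 0.095 + 0.051 = 0.95
Σ x·lx·mx = 3.699; T = 3.699/0.95 = 3.89368…
r ≈ ln(R0)/T = ln(0.95)/3.89368… = -0.013173… → -0.0132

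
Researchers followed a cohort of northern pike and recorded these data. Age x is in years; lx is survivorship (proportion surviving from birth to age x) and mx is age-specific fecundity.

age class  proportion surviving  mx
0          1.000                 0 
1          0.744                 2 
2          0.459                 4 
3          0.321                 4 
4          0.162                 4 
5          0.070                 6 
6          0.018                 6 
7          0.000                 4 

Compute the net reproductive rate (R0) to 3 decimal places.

lx·mx by age: 0, 1.488, 1.836, 1.284, 0.648, 0.42, 0.108, 0
R0 = Σ lx·mx = 5.784 → 5.784

5.784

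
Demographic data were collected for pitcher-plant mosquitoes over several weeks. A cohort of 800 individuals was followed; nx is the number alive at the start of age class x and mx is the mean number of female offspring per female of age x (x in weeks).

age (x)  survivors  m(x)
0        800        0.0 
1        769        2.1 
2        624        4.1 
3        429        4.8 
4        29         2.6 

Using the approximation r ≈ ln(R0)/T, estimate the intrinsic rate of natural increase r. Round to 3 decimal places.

lx = nx/n0 = nx/800: 1, 0.96125, 0.78, 0.53625, 0.03625
R0 = Σ lx·mx = 0 + 2.01863… + 3.198 + 2.574… + 0.09425… = 7.884875
Σ x·lx·mx = 16.513625; T = 16.513625/7.884875 = 2.09434…
r ≈ ln(R0)/T = ln(7.884875)/2.09434… = 0.98596… → 0.986

0.986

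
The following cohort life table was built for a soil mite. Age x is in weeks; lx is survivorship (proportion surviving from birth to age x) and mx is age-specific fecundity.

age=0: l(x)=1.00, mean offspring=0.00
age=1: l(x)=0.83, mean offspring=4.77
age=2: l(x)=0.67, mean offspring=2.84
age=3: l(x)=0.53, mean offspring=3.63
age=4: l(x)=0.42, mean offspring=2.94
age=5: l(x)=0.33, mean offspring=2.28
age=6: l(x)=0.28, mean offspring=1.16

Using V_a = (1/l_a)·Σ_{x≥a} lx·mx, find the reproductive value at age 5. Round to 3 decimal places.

lx·mx for x ≥ 5: 0.7524, 0.3248 → sum = 1.0772
V_5 = 1.0772 / l_5 = 1.0772 / 0.33 = 3.264242… → 3.264

3.264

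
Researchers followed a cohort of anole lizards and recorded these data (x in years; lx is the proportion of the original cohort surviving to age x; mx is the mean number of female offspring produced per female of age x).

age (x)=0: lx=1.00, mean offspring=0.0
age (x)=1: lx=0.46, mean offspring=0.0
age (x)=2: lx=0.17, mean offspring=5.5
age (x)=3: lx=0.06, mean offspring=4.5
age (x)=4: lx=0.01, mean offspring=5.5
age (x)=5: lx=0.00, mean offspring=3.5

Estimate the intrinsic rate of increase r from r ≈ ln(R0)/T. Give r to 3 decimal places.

0.100

R0 = Σ lx·mx = 0 + 0 + 0.935 + 0.27 + 0.055 + 0 = 1.26
Σ x·lx·mx = 2.9; T = 2.9/1.26 = 2.30159…
r ≈ ln(R0)/T = ln(1.26)/2.30159… = 0.10041… → 0.100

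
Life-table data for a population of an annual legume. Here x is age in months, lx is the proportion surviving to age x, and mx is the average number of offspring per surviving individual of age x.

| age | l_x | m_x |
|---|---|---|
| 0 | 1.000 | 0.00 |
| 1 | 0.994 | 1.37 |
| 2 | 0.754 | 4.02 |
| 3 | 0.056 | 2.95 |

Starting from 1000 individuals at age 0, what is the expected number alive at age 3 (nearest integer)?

Expected survivors = N0 · l_3 = 1000 × 0.056 = 56 → 56

56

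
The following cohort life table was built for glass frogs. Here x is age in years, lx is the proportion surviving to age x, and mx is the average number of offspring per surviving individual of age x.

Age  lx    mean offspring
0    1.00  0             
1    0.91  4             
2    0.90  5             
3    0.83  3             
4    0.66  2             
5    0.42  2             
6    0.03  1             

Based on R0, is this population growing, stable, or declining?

growing

R0 = Σ lx·mx = 0 + 3.64 + 4.5 + 2.49 + 1.32 + 0.84 + 0.03 = 12.82
R0 > 1, so the population is growing.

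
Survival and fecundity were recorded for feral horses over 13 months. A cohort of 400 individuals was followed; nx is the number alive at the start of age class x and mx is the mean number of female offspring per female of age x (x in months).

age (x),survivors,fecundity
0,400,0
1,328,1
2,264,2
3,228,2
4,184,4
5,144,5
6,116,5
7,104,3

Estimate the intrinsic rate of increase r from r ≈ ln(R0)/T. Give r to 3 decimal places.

0.542

lx = nx/n0 = nx/400: 1, 0.82, 0.66, 0.57, 0.46, 0.36, 0.29, 0.26
R0 = Σ lx·mx = 0 + 0.82 + 1.32 + 1.14 + 1.84 + 1.8 + 1.45 + 0.78 = 9.15
Σ x·lx·mx = 37.4; T = 37.4/9.15 = 4.08743…
r ≈ ln(R0)/T = ln(9.15)/4.08743… = 0.5416… → 0.542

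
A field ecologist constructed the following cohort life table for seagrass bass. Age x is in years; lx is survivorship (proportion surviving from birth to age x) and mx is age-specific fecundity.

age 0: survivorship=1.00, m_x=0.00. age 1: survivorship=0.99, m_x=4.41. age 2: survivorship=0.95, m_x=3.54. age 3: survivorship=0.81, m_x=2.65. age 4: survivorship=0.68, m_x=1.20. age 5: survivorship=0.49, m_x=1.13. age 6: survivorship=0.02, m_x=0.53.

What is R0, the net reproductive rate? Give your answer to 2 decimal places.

lx·mx by age: 0, 4.3659, 3.363, 2.1465, 0.816, 0.5537, 0.0106
R0 = Σ lx·mx = 11.2557 → 11.26

11.26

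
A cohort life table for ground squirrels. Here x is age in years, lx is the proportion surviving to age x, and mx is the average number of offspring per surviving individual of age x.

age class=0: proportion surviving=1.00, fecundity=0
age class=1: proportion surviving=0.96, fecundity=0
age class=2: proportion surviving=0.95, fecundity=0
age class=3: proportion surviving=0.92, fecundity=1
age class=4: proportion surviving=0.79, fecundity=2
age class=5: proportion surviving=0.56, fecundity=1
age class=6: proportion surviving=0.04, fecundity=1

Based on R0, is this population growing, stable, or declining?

growing

R0 = Σ lx·mx = 0 + 0 + 0 + 0.92 + 1.58 + 0.56 + 0.04 = 3.1
R0 > 1, so the population is growing.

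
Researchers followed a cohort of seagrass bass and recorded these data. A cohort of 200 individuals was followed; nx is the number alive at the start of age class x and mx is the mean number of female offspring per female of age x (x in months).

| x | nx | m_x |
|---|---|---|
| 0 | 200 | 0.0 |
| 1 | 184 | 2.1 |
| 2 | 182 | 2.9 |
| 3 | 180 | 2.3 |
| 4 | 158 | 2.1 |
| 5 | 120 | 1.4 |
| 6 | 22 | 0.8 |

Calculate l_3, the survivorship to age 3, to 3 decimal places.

0.900

l_3 = n_3/n_0 = 180/200 = 0.9 → 0.900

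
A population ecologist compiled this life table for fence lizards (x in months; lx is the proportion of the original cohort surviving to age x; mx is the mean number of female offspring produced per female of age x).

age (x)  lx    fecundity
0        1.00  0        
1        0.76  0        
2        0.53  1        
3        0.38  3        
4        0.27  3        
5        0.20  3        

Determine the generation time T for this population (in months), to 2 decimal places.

lx·mx: 0, 0, 0.53, 1.14, 0.81, 0.6 → R0 = 3.08
x·lx·mx: 0, 0, 1.06, 3.42, 3.24, 3 → Σ = 10.72
T = 10.72 / 3.08 = 3.480519… → 3.48

3.48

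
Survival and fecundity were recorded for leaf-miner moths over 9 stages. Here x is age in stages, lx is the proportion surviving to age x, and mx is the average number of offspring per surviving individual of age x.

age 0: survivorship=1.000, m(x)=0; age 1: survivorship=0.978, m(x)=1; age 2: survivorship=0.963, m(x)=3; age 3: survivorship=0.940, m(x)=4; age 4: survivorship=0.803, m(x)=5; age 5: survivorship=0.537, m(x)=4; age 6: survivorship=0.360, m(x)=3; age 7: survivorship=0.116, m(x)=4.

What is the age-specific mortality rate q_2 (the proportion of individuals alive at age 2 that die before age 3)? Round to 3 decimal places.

0.024

q_2 = (l_2 − l_3) / l_2 = (0.963 − 0.94) / 0.963
     = 0.023 / 0.963 = 0.023884… → 0.024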